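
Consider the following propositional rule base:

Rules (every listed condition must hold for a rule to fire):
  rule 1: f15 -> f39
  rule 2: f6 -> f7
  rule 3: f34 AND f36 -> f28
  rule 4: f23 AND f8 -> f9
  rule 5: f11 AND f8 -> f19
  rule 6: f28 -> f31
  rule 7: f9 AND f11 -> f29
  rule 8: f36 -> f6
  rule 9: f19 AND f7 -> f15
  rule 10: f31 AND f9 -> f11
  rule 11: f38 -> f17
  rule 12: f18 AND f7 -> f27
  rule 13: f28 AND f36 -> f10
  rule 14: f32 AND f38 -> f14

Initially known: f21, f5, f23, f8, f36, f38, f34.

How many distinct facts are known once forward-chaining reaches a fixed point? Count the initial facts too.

Round 1: rule 3 [f34 AND f36 -> f28]; rule 4 [f23 AND f8 -> f9]; rule 8 [f36 -> f6]; rule 11 [f38 -> f17]. Adds f28, f9, f6, f17.
Round 2: rule 2 [f6 -> f7]; rule 6 [f28 -> f31]; rule 13 [f28 AND f36 -> f10]. Adds f7, f31, f10.
Round 3: rule 10 [f31 AND f9 -> f11]. Adds f11.
Round 4: rule 5 [f11 AND f8 -> f19]; rule 7 [f9 AND f11 -> f29]. Adds f19, f29.
Round 5: rule 9 [f19 AND f7 -> f15]. Adds f15.
Round 6: rule 1 [f15 -> f39]. Adds f39.
Closure: {f10, f11, f15, f17, f19, f21, f23, f28, f29, f31, f34, f36, f38, f39, f5, f6, f7, f8, f9} — 19 facts.

19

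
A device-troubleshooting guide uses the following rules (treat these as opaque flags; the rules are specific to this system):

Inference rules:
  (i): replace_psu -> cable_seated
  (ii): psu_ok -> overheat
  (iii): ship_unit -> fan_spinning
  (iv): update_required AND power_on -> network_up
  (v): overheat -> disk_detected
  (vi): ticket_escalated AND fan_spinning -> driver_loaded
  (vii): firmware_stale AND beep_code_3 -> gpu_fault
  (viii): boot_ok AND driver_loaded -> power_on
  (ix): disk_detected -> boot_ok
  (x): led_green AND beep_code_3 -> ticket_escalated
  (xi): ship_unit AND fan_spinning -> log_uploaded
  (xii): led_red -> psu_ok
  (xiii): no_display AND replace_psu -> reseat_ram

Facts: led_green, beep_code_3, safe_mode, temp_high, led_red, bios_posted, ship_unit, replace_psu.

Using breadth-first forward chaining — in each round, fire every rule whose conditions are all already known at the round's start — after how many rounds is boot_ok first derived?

4

[1] (i) [replace_psu -> cable_seated]; (iii) [ship_unit -> fan_spinning]; (x) [led_green AND beep_code_3 -> ticket_escalated]; (xii) [led_red -> psu_ok]. ⇒ new: cable_seated, fan_spinning, ticket_escalated, psu_ok.
[2] (ii) [psu_ok -> overheat]; (vi) [ticket_escalated AND fan_spinning -> driver_loaded]; (xi) [ship_unit AND fan_spinning -> log_uploaded]. ⇒ new: overheat, driver_loaded, log_uploaded.
[3] (v) [overheat -> disk_detected]. ⇒ new: disk_detected.
[4] (ix) [disk_detected -> boot_ok]. ⇒ new: boot_ok.
boot_ok first appears in round 4.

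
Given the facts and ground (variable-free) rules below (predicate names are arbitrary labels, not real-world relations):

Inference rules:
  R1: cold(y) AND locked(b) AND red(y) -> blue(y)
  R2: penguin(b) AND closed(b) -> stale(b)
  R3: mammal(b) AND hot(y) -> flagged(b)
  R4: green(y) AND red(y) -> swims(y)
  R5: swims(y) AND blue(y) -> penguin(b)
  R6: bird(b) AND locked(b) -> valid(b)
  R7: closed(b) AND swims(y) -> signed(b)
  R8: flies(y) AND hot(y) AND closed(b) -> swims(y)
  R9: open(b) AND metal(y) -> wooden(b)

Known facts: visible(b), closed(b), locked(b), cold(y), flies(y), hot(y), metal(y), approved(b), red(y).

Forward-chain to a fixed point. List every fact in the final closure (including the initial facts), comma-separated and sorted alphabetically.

Round 1 fires R1, R8, giving blue(y), swims(y).
Round 2 fires R5, R7, giving penguin(b), signed(b).
Round 3 fires R2, giving stale(b).

approved(b), blue(y), closed(b), cold(y), flies(y), hot(y), locked(b), metal(y), penguin(b), red(y), signed(b), stale(b), swims(y), visible(b)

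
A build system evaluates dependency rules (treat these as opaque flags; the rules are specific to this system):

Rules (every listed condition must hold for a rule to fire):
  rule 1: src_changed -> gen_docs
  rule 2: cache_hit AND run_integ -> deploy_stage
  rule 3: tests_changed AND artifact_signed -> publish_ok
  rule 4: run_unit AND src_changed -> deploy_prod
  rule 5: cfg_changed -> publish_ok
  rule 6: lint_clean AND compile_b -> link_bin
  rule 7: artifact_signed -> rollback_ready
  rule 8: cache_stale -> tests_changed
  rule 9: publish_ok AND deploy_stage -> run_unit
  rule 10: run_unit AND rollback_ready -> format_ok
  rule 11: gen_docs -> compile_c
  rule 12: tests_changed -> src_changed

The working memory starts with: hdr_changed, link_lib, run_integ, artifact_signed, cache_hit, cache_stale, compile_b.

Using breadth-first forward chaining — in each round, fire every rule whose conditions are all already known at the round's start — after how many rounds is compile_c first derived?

[1] rule 2 [cache_hit AND run_integ -> deploy_stage]; rule 7 [artifact_signed -> rollback_ready]; rule 8 [cache_stale -> tests_changed]. ⇒ new: deploy_stage, rollback_ready, tests_changed.
[2] rule 3 [tests_changed AND artifact_signed -> publish_ok]; rule 12 [tests_changed -> src_changed]. ⇒ new: publish_ok, src_changed.
[3] rule 1 [src_changed -> gen_docs]; rule 9 [publish_ok AND deploy_stage -> run_unit]. ⇒ new: gen_docs, run_unit.
[4] rule 4 [run_unit AND src_changed -> deploy_prod]; rule 10 [run_unit AND rollback_ready -> format_ok]; rule 11 [gen_docs -> compile_c]. ⇒ new: deploy_prod, format_ok, compile_c.
compile_c first appears in round 4.

4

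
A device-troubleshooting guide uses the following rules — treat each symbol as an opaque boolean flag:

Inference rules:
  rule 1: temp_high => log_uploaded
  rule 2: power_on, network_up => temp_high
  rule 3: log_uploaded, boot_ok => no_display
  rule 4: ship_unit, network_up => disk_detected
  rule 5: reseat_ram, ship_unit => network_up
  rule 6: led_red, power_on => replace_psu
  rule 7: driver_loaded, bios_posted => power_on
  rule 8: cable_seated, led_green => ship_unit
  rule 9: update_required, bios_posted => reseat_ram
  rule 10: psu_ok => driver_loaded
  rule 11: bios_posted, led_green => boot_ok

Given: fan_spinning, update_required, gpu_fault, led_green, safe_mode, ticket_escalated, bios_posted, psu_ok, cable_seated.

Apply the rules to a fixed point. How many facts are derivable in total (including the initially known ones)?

Round 1 — rule 8, rule 9, rule 10, rule 11, derive ship_unit, reseat_ram, driver_loaded, boot_ok.
Round 2 — rule 5, rule 7, derive network_up, power_on.
Round 3 — rule 2, rule 4, derive temp_high, disk_detected.
Round 4 — rule 1, derive log_uploaded.
Round 5 — rule 3, derive no_display.
Closure: {bios_posted, boot_ok, cable_seated, disk_detected, driver_loaded, fan_spinning, gpu_fault, led_green, log_uploaded, network_up, no_display, power_on, psu_ok, reseat_ram, safe_mode, ship_unit, temp_high, ticket_escalated, update_required} — 19 facts.

19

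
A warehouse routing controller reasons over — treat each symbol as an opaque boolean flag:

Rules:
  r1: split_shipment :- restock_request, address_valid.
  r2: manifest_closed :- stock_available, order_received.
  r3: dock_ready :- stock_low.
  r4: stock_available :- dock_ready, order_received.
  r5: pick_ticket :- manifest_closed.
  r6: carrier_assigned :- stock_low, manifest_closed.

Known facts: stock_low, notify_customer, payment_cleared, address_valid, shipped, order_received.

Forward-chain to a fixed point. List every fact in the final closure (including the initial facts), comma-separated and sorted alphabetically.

Round 1 — r3, derive dock_ready.
Round 2 — r4, derive stock_available.
Round 3 — r2, derive manifest_closed.
Round 4 — r5, r6, derive pick_ticket, carrier_assigned.

address_valid, carrier_assigned, dock_ready, manifest_closed, notify_customer, order_received, payment_cleared, pick_ticket, shipped, stock_available, stock_low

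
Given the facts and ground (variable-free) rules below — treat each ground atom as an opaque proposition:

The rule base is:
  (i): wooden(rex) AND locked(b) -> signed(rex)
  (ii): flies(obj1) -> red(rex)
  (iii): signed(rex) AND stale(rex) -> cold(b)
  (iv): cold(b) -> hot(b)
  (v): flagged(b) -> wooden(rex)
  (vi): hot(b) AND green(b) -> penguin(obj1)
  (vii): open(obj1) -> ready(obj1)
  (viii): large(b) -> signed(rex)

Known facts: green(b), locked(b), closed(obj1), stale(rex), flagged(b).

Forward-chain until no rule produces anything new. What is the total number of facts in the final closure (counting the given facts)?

10

Round 1 fires (v), giving wooden(rex).
Round 2 fires (i), giving signed(rex).
Round 3 fires (iii), giving cold(b).
Round 4 fires (iv), giving hot(b).
Round 5 fires (vi), giving penguin(obj1).
Closure: {closed(obj1), cold(b), flagged(b), green(b), hot(b), locked(b), penguin(obj1), signed(rex), stale(rex), wooden(rex)} — 10 facts.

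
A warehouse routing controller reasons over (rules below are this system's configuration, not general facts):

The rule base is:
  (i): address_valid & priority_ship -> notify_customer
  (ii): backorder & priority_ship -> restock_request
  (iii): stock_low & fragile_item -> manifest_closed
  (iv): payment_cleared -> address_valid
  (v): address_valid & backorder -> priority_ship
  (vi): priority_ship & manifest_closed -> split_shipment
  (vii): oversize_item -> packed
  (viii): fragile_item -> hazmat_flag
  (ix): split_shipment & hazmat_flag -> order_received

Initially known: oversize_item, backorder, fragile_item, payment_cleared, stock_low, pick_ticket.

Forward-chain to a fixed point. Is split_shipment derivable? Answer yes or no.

yes

[1] (iii) [stock_low & fragile_item -> manifest_closed]; (iv) [payment_cleared -> address_valid]; (vii) [oversize_item -> packed]; (viii) [fragile_item -> hazmat_flag]. ⇒ new: manifest_closed, address_valid, packed, hazmat_flag.
[2] (v) [address_valid & backorder -> priority_ship]. ⇒ new: priority_ship.
[3] (i) [address_valid & priority_ship -> notify_customer]; (ii) [backorder & priority_ship -> restock_request]; (vi) [priority_ship & manifest_closed -> split_shipment]. ⇒ new: notify_customer, restock_request, split_shipment.
[4] (ix) [split_shipment & hazmat_flag -> order_received]. ⇒ new: order_received.
split_shipment appears in round 3, so it is derivable.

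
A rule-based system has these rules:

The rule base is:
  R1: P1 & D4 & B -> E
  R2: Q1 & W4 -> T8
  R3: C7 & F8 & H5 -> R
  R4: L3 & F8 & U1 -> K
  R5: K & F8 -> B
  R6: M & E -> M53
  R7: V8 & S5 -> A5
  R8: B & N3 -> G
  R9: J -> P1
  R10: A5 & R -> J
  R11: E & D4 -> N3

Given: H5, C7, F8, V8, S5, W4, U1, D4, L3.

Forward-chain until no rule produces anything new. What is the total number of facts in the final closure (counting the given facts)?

18

Round 1: R3 [C7 & F8 & H5 -> R]; R4 [L3 & F8 & U1 -> K]; R7 [V8 & S5 -> A5]. New: R, K, A5.
Round 2: R5 [K & F8 -> B]; R10 [A5 & R -> J]. New: B, J.
Round 3: R9 [J -> P1]. New: P1.
Round 4: R1 [P1 & D4 & B -> E]. New: E.
Round 5: R11 [E & D4 -> N3]. New: N3.
Round 6: R8 [B & N3 -> G]. New: G.
Closure: {A5, B, C7, D4, E, F8, G, H5, J, K, L3, N3, P1, R, S5, U1, V8, W4} — 18 facts.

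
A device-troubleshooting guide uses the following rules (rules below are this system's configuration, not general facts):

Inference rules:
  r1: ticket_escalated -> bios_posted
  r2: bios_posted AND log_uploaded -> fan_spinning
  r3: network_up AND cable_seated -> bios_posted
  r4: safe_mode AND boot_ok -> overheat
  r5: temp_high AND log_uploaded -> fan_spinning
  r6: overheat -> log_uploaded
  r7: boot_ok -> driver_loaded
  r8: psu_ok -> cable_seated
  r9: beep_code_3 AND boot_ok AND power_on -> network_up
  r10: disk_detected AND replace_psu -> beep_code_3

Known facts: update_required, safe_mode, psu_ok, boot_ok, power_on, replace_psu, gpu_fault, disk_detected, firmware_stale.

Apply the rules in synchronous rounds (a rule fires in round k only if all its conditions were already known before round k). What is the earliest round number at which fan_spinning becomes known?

4

[1] r4 [safe_mode AND boot_ok -> overheat]; r7 [boot_ok -> driver_loaded]; r8 [psu_ok -> cable_seated]; r10 [disk_detected AND replace_psu -> beep_code_3]. ⇒ new: overheat, driver_loaded, cable_seated, beep_code_3.
[2] r6 [overheat -> log_uploaded]; r9 [beep_code_3 AND boot_ok AND power_on -> network_up]. ⇒ new: log_uploaded, network_up.
[3] r3 [network_up AND cable_seated -> bios_posted]. ⇒ new: bios_posted.
[4] r2 [bios_posted AND log_uploaded -> fan_spinning]. ⇒ new: fan_spinning.
fan_spinning first appears in round 4.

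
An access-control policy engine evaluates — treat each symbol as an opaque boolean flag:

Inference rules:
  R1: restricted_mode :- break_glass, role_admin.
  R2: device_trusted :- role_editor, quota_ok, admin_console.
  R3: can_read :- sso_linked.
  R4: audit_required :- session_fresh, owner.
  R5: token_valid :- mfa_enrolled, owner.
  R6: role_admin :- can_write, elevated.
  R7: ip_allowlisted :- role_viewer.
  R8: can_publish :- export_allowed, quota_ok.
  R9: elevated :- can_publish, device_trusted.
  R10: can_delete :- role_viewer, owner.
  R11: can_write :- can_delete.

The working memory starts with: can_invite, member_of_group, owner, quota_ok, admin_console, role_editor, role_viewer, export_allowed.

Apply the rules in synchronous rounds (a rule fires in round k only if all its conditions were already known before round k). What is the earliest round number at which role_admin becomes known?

3

Round 1 — R2, R7, R8, R10, derive device_trusted, ip_allowlisted, can_publish, can_delete.
Round 2 — R9, R11, derive elevated, can_write.
Round 3 — R6, derive role_admin.
role_admin first appears in round 3.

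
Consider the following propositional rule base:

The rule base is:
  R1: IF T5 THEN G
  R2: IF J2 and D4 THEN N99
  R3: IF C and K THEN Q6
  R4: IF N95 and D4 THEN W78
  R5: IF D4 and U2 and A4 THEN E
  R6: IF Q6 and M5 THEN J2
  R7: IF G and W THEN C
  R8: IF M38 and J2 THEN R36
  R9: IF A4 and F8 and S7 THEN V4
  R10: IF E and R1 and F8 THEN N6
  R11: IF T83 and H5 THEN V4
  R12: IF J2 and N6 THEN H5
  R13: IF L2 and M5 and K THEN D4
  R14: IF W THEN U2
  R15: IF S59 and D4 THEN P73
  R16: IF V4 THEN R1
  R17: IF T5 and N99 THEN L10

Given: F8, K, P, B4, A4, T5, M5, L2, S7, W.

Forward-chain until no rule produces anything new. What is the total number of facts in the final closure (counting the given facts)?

Round 1: R1 [IF T5 THEN G]; R9 [IF A4 and F8 and S7 THEN V4]; R13 [IF L2 and M5 and K THEN D4]; R14 [IF W THEN U2]. Adds G, V4, D4, U2.
Round 2: R5 [IF D4 and U2 and A4 THEN E]; R7 [IF G and W THEN C]; R16 [IF V4 THEN R1]. Adds E, C, R1.
Round 3: R3 [IF C and K THEN Q6]; R10 [IF E and R1 and F8 THEN N6]. Adds Q6, N6.
Round 4: R6 [IF Q6 and M5 THEN J2]. Adds J2.
Round 5: R2 [IF J2 and D4 THEN N99]; R12 [IF J2 and N6 THEN H5]. Adds N99, H5.
Round 6: R17 [IF T5 and N99 THEN L10]. Adds L10.
Closure: {A4, B4, C, D4, E, F8, G, H5, J2, K, L10, L2, M5, N6, N99, P, Q6, R1, S7, T5, U2, V4, W} — 23 facts.

23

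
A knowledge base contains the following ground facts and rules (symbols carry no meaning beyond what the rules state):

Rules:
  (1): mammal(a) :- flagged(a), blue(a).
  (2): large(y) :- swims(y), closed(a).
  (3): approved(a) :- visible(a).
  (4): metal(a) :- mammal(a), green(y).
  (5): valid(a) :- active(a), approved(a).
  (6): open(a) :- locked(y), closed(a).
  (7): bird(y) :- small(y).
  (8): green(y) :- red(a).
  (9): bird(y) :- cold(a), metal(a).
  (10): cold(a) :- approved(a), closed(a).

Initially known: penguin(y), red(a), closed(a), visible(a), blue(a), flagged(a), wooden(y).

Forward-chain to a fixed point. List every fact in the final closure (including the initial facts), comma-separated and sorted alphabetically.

approved(a), bird(y), blue(a), closed(a), cold(a), flagged(a), green(y), mammal(a), metal(a), penguin(y), red(a), visible(a), wooden(y)

[1] (1) [mammal(a) :- flagged(a), blue(a).]; (3) [approved(a) :- visible(a).]; (8) [green(y) :- red(a).]. ⇒ new: mammal(a), approved(a), green(y).
[2] (4) [metal(a) :- mammal(a), green(y).]; (10) [cold(a) :- approved(a), closed(a).]. ⇒ new: metal(a), cold(a).
[3] (9) [bird(y) :- cold(a), metal(a).]. ⇒ new: bird(y).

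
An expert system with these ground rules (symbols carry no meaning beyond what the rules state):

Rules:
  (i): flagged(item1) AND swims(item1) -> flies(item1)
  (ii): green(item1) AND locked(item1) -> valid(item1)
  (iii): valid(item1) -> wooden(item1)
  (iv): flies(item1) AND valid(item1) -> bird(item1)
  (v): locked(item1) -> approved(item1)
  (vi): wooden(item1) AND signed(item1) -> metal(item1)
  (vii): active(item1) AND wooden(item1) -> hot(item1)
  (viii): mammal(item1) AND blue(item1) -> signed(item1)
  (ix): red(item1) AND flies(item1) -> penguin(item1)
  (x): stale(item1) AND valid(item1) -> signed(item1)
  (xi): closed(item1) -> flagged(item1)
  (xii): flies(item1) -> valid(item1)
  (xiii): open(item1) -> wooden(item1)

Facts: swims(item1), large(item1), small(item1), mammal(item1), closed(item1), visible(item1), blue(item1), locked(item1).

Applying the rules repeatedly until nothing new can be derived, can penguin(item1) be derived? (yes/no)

no

Round 1: (v) [locked(item1) -> approved(item1)]; (viii) [mammal(item1) AND blue(item1) -> signed(item1)]; (xi) [closed(item1) -> flagged(item1)]. Adds approved(item1), signed(item1), flagged(item1).
Round 2: (i) [flagged(item1) AND swims(item1) -> flies(item1)]. Adds flies(item1).
Round 3: (xii) [flies(item1) -> valid(item1)]. Adds valid(item1).
Round 4: (iii) [valid(item1) -> wooden(item1)]; (iv) [flies(item1) AND valid(item1) -> bird(item1)]. Adds wooden(item1), bird(item1).
Round 5: (vi) [wooden(item1) AND signed(item1) -> metal(item1)]. Adds metal(item1).
Fixed point reached. penguin(item1) is concluded only by (ix); (ix) needs red(item1) (never derived).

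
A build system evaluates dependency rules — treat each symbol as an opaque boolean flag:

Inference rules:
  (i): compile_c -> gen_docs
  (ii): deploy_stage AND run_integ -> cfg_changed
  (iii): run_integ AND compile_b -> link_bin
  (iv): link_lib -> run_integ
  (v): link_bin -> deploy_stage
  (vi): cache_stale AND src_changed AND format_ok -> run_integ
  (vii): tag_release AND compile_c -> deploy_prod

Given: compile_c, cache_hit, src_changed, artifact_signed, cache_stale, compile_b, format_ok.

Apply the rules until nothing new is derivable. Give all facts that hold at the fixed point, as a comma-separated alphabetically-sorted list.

[1] (i) [compile_c -> gen_docs]; (vi) [cache_stale AND src_changed AND format_ok -> run_integ]. ⇒ new: gen_docs, run_integ.
[2] (iii) [run_integ AND compile_b -> link_bin]. ⇒ new: link_bin.
[3] (v) [link_bin -> deploy_stage]. ⇒ new: deploy_stage.
[4] (ii) [deploy_stage AND run_integ -> cfg_changed]. ⇒ new: cfg_changed.

artifact_signed, cache_hit, cache_stale, cfg_changed, compile_b, compile_c, deploy_stage, format_ok, gen_docs, link_bin, run_integ, src_changed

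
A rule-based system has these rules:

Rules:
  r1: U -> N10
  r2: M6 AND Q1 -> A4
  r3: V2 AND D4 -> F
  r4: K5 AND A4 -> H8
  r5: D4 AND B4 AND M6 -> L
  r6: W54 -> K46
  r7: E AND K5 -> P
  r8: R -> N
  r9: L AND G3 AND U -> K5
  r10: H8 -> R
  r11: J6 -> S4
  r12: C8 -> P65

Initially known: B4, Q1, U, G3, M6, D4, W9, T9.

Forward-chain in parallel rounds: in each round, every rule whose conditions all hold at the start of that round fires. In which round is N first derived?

Round 1: r1 [U -> N10]; r2 [M6 AND Q1 -> A4]; r5 [D4 AND B4 AND M6 -> L]. New: N10, A4, L.
Round 2: r9 [L AND G3 AND U -> K5]. New: K5.
Round 3: r4 [K5 AND A4 -> H8]. New: H8.
Round 4: r10 [H8 -> R]. New: R.
Round 5: r8 [R -> N]. New: N.
N first appears in round 5.

5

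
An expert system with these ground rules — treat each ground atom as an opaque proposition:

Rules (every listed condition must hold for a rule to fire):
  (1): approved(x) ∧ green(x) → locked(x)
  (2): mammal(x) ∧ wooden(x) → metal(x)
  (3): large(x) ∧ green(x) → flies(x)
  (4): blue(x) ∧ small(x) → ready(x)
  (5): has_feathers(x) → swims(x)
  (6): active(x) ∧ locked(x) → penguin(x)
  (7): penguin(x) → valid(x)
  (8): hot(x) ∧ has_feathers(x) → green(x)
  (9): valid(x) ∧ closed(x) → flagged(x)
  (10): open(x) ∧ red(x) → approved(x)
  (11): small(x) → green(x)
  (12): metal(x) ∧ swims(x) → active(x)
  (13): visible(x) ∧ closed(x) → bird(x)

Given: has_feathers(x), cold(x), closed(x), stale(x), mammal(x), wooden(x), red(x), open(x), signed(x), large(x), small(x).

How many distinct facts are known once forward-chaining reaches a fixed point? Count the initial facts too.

Round 1: (2) [mammal(x) ∧ wooden(x) → metal(x)]; (5) [has_feathers(x) → swims(x)]; (10) [open(x) ∧ red(x) → approved(x)]; (11) [small(x) → green(x)]. New: metal(x), swims(x), approved(x), green(x).
Round 2: (1) [approved(x) ∧ green(x) → locked(x)]; (3) [large(x) ∧ green(x) → flies(x)]; (12) [metal(x) ∧ swims(x) → active(x)]. New: locked(x), flies(x), active(x).
Round 3: (6) [active(x) ∧ locked(x) → penguin(x)]. New: penguin(x).
Round 4: (7) [penguin(x) → valid(x)]. New: valid(x).
Round 5: (9) [valid(x) ∧ closed(x) → flagged(x)]. New: flagged(x).
Closure: {active(x), approved(x), closed(x), cold(x), flagged(x), flies(x), green(x), has_feathers(x), large(x), locked(x), mammal(x), metal(x), open(x), penguin(x), red(x), signed(x), small(x), stale(x), swims(x), valid(x), wooden(x)} — 21 facts.

21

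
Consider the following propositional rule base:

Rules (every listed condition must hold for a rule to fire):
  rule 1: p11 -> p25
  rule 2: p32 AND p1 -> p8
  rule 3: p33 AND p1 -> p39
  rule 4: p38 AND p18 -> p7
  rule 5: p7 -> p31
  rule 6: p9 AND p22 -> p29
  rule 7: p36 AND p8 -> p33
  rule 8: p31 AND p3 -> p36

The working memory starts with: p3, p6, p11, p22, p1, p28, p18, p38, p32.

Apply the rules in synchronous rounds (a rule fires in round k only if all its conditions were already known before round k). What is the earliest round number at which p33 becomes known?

Round 1 fires rule 1, rule 2, rule 4, giving p25, p8, p7.
Round 2 fires rule 5, giving p31.
Round 3 fires rule 8, giving p36.
Round 4 fires rule 7, giving p33.
p33 first appears in round 4.

4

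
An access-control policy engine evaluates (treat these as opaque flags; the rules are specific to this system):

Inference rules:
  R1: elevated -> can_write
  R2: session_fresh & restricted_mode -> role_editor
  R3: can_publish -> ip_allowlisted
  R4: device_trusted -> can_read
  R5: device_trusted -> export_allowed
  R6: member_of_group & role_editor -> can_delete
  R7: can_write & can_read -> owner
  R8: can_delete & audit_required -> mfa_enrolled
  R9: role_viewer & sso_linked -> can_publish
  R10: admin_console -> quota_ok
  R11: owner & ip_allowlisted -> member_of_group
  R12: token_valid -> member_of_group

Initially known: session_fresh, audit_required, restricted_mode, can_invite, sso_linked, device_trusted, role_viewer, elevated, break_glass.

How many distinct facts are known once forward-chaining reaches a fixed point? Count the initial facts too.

Round 1: R1 [elevated -> can_write]; R2 [session_fresh & restricted_mode -> role_editor]; R4 [device_trusted -> can_read]; R5 [device_trusted -> export_allowed]; R9 [role_viewer & sso_linked -> can_publish]. Adds can_write, role_editor, can_read, export_allowed, can_publish.
Round 2: R3 [can_publish -> ip_allowlisted]; R7 [can_write & can_read -> owner]. Adds ip_allowlisted, owner.
Round 3: R11 [owner & ip_allowlisted -> member_of_group]. Adds member_of_group.
Round 4: R6 [member_of_group & role_editor -> can_delete]. Adds can_delete.
Round 5: R8 [can_delete & audit_required -> mfa_enrolled]. Adds mfa_enrolled.
Closure: {audit_required, break_glass, can_delete, can_invite, can_publish, can_read, can_write, device_trusted, elevated, export_allowed, ip_allowlisted, member_of_group, mfa_enrolled, owner, restricted_mode, role_editor, role_viewer, session_fresh, sso_linked} — 19 facts.

19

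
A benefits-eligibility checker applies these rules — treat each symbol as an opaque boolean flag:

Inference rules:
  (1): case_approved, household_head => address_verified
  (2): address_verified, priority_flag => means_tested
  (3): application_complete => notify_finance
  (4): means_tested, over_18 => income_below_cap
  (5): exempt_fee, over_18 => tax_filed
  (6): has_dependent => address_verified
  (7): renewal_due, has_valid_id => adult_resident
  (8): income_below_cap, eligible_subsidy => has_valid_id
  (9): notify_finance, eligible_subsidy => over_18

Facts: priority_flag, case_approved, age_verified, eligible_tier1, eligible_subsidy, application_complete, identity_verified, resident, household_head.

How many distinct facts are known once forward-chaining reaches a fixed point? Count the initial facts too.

15

Round 1: (1) [case_approved, household_head => address_verified]; (3) [application_complete => notify_finance]. New: address_verified, notify_finance.
Round 2: (2) [address_verified, priority_flag => means_tested]; (9) [notify_finance, eligible_subsidy => over_18]. New: means_tested, over_18.
Round 3: (4) [means_tested, over_18 => income_below_cap]. New: income_below_cap.
Round 4: (8) [income_below_cap, eligible_subsidy => has_valid_id]. New: has_valid_id.
Closure: {address_verified, age_verified, application_complete, case_approved, eligible_subsidy, eligible_tier1, has_valid_id, household_head, identity_verified, income_below_cap, means_tested, notify_finance, over_18, priority_flag, resident} — 15 facts.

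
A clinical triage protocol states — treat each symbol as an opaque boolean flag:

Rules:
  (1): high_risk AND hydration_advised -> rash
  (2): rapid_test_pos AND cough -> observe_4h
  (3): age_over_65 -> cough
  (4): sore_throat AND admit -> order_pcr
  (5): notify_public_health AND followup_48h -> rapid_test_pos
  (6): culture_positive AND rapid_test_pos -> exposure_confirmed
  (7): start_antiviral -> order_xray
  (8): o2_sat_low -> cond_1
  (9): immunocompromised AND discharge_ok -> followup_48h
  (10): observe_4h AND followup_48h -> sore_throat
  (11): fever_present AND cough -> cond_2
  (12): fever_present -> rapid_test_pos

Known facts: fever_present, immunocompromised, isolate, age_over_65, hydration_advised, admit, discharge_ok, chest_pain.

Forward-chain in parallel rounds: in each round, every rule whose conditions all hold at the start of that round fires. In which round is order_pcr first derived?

4

Round 1: (3) [age_over_65 -> cough]; (9) [immunocompromised AND discharge_ok -> followup_48h]; (12) [fever_present -> rapid_test_pos]. New: cough, followup_48h, rapid_test_pos.
Round 2: (2) [rapid_test_pos AND cough -> observe_4h]; (11) [fever_present AND cough -> cond_2]. New: observe_4h, cond_2.
Round 3: (10) [observe_4h AND followup_48h -> sore_throat]. New: sore_throat.
Round 4: (4) [sore_throat AND admit -> order_pcr]. New: order_pcr.
order_pcr first appears in round 4.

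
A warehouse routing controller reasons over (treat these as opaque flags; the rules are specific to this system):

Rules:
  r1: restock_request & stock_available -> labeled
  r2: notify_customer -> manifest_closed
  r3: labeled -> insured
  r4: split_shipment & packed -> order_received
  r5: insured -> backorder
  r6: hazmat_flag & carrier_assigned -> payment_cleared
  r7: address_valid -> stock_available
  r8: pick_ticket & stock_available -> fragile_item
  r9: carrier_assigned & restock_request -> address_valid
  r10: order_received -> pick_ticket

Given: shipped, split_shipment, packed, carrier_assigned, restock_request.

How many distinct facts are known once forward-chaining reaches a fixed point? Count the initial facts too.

[1] r4 [split_shipment & packed -> order_received]; r9 [carrier_assigned & restock_request -> address_valid]. ⇒ new: order_received, address_valid.
[2] r7 [address_valid -> stock_available]; r10 [order_received -> pick_ticket]. ⇒ new: stock_available, pick_ticket.
[3] r1 [restock_request & stock_available -> labeled]; r8 [pick_ticket & stock_available -> fragile_item]. ⇒ new: labeled, fragile_item.
[4] r3 [labeled -> insured]. ⇒ new: insured.
[5] r5 [insured -> backorder]. ⇒ new: backorder.
Closure: {address_valid, backorder, carrier_assigned, fragile_item, insured, labeled, order_received, packed, pick_ticket, restock_request, shipped, split_shipment, stock_available} — 13 facts.

13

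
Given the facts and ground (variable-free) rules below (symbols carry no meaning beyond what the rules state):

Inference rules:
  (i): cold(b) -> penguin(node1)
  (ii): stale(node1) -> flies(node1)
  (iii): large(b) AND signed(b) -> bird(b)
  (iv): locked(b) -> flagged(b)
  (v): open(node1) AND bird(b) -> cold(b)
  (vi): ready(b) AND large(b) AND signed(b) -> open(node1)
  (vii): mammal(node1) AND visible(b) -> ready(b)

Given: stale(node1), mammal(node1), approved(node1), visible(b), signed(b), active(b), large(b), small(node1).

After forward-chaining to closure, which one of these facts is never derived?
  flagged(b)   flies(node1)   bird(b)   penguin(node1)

Round 1: (ii) [stale(node1) -> flies(node1)]; (iii) [large(b) AND signed(b) -> bird(b)]; (vii) [mammal(node1) AND visible(b) -> ready(b)]. Adds flies(node1), bird(b), ready(b).
Round 2: (vi) [ready(b) AND large(b) AND signed(b) -> open(node1)]. Adds open(node1).
Round 3: (v) [open(node1) AND bird(b) -> cold(b)]. Adds cold(b).
Round 4: (i) [cold(b) -> penguin(node1)]. Adds penguin(node1).
Derived: flies(node1) (round 1), bird(b) (round 1), penguin(node1) (round 4). flagged(b) never appears in any round.

flagged(b)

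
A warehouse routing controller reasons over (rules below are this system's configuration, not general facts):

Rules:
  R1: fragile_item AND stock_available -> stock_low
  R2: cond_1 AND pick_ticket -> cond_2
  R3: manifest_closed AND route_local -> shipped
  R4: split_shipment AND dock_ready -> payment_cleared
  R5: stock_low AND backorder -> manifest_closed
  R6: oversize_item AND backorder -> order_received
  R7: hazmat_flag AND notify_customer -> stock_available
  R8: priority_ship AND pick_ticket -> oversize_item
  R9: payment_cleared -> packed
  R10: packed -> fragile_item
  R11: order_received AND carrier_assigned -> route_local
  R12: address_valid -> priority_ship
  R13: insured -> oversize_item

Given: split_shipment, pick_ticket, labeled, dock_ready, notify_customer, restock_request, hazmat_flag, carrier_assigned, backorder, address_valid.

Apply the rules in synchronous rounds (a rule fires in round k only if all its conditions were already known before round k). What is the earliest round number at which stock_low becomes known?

[1] R4 [split_shipment AND dock_ready -> payment_cleared]; R7 [hazmat_flag AND notify_customer -> stock_available]; R12 [address_valid -> priority_ship]. ⇒ new: payment_cleared, stock_available, priority_ship.
[2] R8 [priority_ship AND pick_ticket -> oversize_item]; R9 [payment_cleared -> packed]. ⇒ new: oversize_item, packed.
[3] R6 [oversize_item AND backorder -> order_received]; R10 [packed -> fragile_item]. ⇒ new: order_received, fragile_item.
[4] R1 [fragile_item AND stock_available -> stock_low]; R11 [order_received AND carrier_assigned -> route_local]. ⇒ new: stock_low, route_local.
stock_low first appears in round 4.

4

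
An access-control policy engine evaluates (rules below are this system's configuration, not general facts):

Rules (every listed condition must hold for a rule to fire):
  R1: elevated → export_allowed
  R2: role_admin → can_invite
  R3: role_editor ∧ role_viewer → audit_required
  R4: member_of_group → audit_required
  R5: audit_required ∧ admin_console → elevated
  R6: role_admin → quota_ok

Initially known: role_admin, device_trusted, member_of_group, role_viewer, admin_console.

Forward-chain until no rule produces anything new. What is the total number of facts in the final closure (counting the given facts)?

10

Round 1: R2 [role_admin → can_invite]; R4 [member_of_group → audit_required]; R6 [role_admin → quota_ok]. Adds can_invite, audit_required, quota_ok.
Round 2: R5 [audit_required ∧ admin_console → elevated]. Adds elevated.
Round 3: R1 [elevated → export_allowed]. Adds export_allowed.
Closure: {admin_console, audit_required, can_invite, device_trusted, elevated, export_allowed, member_of_group, quota_ok, role_admin, role_viewer} — 10 facts.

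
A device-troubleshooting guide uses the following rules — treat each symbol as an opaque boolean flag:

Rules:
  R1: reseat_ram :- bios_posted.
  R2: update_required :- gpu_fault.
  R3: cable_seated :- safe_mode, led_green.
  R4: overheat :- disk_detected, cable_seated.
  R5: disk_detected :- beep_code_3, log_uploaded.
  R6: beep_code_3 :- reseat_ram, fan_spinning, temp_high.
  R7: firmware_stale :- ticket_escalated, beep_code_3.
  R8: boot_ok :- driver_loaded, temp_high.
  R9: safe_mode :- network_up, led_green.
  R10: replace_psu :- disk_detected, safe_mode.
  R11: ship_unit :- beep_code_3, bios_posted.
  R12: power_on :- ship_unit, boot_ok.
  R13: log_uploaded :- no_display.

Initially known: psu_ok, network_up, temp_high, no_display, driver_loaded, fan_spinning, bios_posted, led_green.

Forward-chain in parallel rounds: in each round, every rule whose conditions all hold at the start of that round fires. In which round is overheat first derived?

4

Round 1: R1 [reseat_ram :- bios_posted.]; R8 [boot_ok :- driver_loaded, temp_high.]; R9 [safe_mode :- network_up, led_green.]; R13 [log_uploaded :- no_display.]. Adds reseat_ram, boot_ok, safe_mode, log_uploaded.
Round 2: R3 [cable_seated :- safe_mode, led_green.]; R6 [beep_code_3 :- reseat_ram, fan_spinning, temp_high.]. Adds cable_seated, beep_code_3.
Round 3: R5 [disk_detected :- beep_code_3, log_uploaded.]; R11 [ship_unit :- beep_code_3, bios_posted.]. Adds disk_detected, ship_unit.
Round 4: R4 [overheat :- disk_detected, cable_seated.]; R10 [replace_psu :- disk_detected, safe_mode.]; R12 [power_on :- ship_unit, boot_ok.]. Adds overheat, replace_psu, power_on.
overheat first appears in round 4.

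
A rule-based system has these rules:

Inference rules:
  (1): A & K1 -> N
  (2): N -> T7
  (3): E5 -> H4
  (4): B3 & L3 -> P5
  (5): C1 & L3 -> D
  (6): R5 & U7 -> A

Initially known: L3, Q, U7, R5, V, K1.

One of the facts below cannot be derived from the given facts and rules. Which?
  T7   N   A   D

D

[1] (6) [R5 & U7 -> A]. ⇒ new: A.
[2] (1) [A & K1 -> N]. ⇒ new: N.
[3] (2) [N -> T7]. ⇒ new: T7.
Derived: N (round 2), T7 (round 3), A (round 1). D never appears in any round.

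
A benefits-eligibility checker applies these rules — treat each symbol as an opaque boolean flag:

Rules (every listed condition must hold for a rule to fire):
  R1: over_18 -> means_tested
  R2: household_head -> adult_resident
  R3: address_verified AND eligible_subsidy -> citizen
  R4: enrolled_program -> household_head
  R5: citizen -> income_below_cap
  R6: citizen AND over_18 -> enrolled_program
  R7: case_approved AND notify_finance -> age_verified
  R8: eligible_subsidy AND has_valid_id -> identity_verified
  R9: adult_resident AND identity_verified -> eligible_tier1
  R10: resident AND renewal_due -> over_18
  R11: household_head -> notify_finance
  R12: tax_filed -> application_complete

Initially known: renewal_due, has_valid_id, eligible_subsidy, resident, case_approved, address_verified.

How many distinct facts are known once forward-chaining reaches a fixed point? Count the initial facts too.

17

[1] R3 [address_verified AND eligible_subsidy -> citizen]; R8 [eligible_subsidy AND has_valid_id -> identity_verified]; R10 [resident AND renewal_due -> over_18]. ⇒ new: citizen, identity_verified, over_18.
[2] R1 [over_18 -> means_tested]; R5 [citizen -> income_below_cap]; R6 [citizen AND over_18 -> enrolled_program]. ⇒ new: means_tested, income_below_cap, enrolled_program.
[3] R4 [enrolled_program -> household_head]. ⇒ new: household_head.
[4] R2 [household_head -> adult_resident]; R11 [household_head -> notify_finance]. ⇒ new: adult_resident, notify_finance.
[5] R7 [case_approved AND notify_finance -> age_verified]; R9 [adult_resident AND identity_verified -> eligible_tier1]. ⇒ new: age_verified, eligible_tier1.
Closure: {address_verified, adult_resident, age_verified, case_approved, citizen, eligible_subsidy, eligible_tier1, enrolled_program, has_valid_id, household_head, identity_verified, income_below_cap, means_tested, notify_finance, over_18, renewal_due, resident} — 17 facts.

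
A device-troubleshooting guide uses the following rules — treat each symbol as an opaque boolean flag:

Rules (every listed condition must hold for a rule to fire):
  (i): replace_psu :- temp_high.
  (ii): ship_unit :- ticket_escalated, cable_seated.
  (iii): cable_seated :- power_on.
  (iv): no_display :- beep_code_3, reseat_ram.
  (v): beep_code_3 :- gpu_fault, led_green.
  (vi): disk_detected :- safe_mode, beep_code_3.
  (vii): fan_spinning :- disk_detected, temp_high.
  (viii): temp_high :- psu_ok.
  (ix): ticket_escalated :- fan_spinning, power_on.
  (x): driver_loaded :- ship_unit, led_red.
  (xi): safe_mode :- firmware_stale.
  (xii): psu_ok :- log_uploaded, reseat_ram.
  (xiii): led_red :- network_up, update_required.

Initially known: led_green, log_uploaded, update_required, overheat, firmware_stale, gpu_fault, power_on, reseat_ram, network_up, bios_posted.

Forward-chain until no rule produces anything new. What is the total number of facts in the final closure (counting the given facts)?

[1] (iii) [cable_seated :- power_on.]; (v) [beep_code_3 :- gpu_fault, led_green.]; (xi) [safe_mode :- firmware_stale.]; (xii) [psu_ok :- log_uploaded, reseat_ram.]; (xiii) [led_red :- network_up, update_required.]. ⇒ new: cable_seated, beep_code_3, safe_mode, psu_ok, led_red.
[2] (iv) [no_display :- beep_code_3, reseat_ram.]; (vi) [disk_detected :- safe_mode, beep_code_3.]; (viii) [temp_high :- psu_ok.]. ⇒ new: no_display, disk_detected, temp_high.
[3] (i) [replace_psu :- temp_high.]; (vii) [fan_spinning :- disk_detected, temp_high.]. ⇒ new: replace_psu, fan_spinning.
[4] (ix) [ticket_escalated :- fan_spinning, power_on.]. ⇒ new: ticket_escalated.
[5] (ii) [ship_unit :- ticket_escalated, cable_seated.]. ⇒ new: ship_unit.
[6] (x) [driver_loaded :- ship_unit, led_red.]. ⇒ new: driver_loaded.
Closure: {beep_code_3, bios_posted, cable_seated, disk_detected, driver_loaded, fan_spinning, firmware_stale, gpu_fault, led_green, led_red, log_uploaded, network_up, no_display, overheat, power_on, psu_ok, replace_psu, reseat_ram, safe_mode, ship_unit, temp_high, ticket_escalated, update_required} — 23 facts.

23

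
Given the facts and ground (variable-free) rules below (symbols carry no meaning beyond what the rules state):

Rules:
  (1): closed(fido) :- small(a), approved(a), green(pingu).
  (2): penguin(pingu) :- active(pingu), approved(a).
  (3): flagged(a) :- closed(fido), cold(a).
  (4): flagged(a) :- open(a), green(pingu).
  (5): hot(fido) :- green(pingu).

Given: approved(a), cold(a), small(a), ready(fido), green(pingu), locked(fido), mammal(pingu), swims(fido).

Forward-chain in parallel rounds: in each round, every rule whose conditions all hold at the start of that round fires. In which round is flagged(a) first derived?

Round 1: (1) [closed(fido) :- small(a), approved(a), green(pingu).]; (5) [hot(fido) :- green(pingu).]. New: closed(fido), hot(fido).
Round 2: (3) [flagged(a) :- closed(fido), cold(a).]. New: flagged(a).
flagged(a) first appears in round 2.

2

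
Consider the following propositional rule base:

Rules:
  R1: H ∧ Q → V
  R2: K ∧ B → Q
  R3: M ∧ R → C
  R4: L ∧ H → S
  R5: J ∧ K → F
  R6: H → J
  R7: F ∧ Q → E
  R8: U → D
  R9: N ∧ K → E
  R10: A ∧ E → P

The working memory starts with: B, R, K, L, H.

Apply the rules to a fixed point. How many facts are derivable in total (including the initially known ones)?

11

[1] R2 [K ∧ B → Q]; R4 [L ∧ H → S]; R6 [H → J]. ⇒ new: Q, S, J.
[2] R1 [H ∧ Q → V]; R5 [J ∧ K → F]. ⇒ new: V, F.
[3] R7 [F ∧ Q → E]. ⇒ new: E.
Closure: {B, E, F, H, J, K, L, Q, R, S, V} — 11 facts.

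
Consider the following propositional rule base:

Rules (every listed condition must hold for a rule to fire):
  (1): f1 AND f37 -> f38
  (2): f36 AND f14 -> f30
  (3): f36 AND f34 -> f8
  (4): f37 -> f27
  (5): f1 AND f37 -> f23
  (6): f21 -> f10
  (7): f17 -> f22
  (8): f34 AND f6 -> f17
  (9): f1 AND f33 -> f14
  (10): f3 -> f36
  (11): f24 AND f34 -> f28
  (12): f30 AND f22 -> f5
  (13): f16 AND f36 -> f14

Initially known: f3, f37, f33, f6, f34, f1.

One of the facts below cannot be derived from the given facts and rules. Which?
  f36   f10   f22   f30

f10

Round 1: (1) [f1 AND f37 -> f38]; (4) [f37 -> f27]; (5) [f1 AND f37 -> f23]; (8) [f34 AND f6 -> f17]; (9) [f1 AND f33 -> f14]; (10) [f3 -> f36]. New: f38, f27, f23, f17, f14, f36.
Round 2: (2) [f36 AND f14 -> f30]; (3) [f36 AND f34 -> f8]; (7) [f17 -> f22]. New: f30, f8, f22.
Round 3: (12) [f30 AND f22 -> f5]. New: f5.
Derived: f22 (round 2), f36 (round 1), f30 (round 2). f10 never appears in any round.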